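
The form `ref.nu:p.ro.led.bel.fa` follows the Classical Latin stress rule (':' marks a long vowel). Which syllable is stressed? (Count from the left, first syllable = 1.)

5

Classical Latin: stress the penult if heavy (long vowel or closed), else the antepenult.
Weights: 4 led H, 5 bel H, 6 fa L.
The penult (syllable 5, bel) is heavy, so it takes stress.
Stress on syllable 5: ref.nu:p.ro.led.ˈbel.fa.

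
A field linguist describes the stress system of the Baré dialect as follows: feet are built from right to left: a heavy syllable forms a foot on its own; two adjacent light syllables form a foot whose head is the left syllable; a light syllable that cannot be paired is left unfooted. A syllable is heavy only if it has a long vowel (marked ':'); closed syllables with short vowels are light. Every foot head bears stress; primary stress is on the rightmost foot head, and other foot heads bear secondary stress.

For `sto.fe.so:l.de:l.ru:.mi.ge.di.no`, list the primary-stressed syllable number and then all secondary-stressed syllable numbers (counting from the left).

Weights: 1 sto L, 2 fe L, 3 so:l H, 4 de:l H, 5 ru: H, 6 mi L, 7 ge L, 8 di L, 9 no L.
Parse right to left (heavy = foot alone; LL = one foot; stranded L unfooted): (ˈsto.fe) (ˈso:l) (ˈde:l) (ˈru:) (ˈmi.ge) (ˈdi.no).
Foot heads: 1, 3, 4, 5, 6, 8.
Primary stress on the rightmost head = syllable 8.
Secondary stress on 1, 3, 4, 5, 6: ˌsto.fe.ˌso:l.ˌde:l.ˌru:.ˌmi.ge.ˈdi.no.

primary 8, secondary 1, 3, 4, 5, 6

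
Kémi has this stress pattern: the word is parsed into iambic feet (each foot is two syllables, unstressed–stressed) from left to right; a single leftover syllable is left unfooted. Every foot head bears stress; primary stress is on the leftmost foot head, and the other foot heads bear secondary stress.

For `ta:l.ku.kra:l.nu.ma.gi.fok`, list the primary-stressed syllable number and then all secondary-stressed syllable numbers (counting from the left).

Parse left to right into iambic (σˈσ) feet: (ta:l.ˈku) (kra:l.ˈnu) (ma.ˈgi) fok. Syllable 7 is left unfooted.
Foot heads (stressed positions): 2, 4, 6.
End Rule Leftmost: primary stress on the leftmost head = syllable 2.
Secondary stress on 4, 6: ta:l.ˈku.kra:l.ˌnu.ma.ˌgi.fok.

primary 2, secondary 4, 6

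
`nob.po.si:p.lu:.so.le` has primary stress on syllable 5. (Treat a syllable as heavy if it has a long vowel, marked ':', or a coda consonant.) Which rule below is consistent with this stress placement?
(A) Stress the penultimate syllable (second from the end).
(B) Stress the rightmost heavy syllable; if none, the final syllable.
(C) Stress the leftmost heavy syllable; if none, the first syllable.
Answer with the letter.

A

Rule A → syllable 5 ✓.
Rule B → syllable 4 (observed: 5).
Rule C → syllable 1 (observed: 5).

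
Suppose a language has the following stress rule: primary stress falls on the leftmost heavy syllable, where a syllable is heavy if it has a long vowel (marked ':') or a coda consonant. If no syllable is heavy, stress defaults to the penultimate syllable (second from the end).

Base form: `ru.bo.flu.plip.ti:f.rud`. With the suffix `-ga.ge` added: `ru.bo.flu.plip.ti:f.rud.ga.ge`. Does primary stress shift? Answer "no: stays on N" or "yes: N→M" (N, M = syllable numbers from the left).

no: stays on 4

Base `ru.bo.flu.plip.ti:f.rud` (6 syllables):
  Weights: 1 ru L, 2 bo L, 3 flu L, 4 plip H, 5 ti:f H, 6 rud H.
  Heavy syllables in the domain: 4, 5, 6. The leftmost is syllable 4 (plip).
  → primary stress on syllable 4.
Suffixed `ru.bo.flu.plip.ti:f.rud.ga.ge` (8 syllables):
  Weights: 1 ru L, 2 bo L, 3 flu L, 4 plip H, 5 ti:f H, 6 rud H, 7 ga L, 8 ge L.
  Heavy syllables in the domain: 4, 5, 6. The leftmost is syllable 4 (plip).
  → primary stress on syllable 4.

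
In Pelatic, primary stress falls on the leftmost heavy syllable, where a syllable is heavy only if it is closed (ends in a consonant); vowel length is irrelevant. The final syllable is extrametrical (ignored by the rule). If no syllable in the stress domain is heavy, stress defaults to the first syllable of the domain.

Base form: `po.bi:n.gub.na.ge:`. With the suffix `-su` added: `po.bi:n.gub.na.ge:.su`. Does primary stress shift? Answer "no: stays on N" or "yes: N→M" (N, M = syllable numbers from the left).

no: stays on 2

Base `po.bi:n.gub.na.ge:` (5 syllables):
  The final syllable (5, ge:) is extrametrical; the stress domain is syllables 1–4.
  Weights: 1 po L, 2 bi:n H, 3 gub H, 4 na L.
  Heavy syllables in the domain: 2, 3. The leftmost is syllable 2 (bi:n).
  → primary stress on syllable 2.
Suffixed `po.bi:n.gub.na.ge:.su` (6 syllables):
  The final syllable (6, su) is extrametrical; the stress domain is syllables 1–5.
  Weights: 1 po L, 2 bi:n H, 3 gub H, 4 na L, 5 ge: L.
  Heavy syllables in the domain: 2, 3. The leftmost is syllable 2 (bi:n).
  → primary stress on syllable 2.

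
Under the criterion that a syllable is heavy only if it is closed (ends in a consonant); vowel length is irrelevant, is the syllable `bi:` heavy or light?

`bi:`: long vowel, open (no coda). Open (no coda) → light.

light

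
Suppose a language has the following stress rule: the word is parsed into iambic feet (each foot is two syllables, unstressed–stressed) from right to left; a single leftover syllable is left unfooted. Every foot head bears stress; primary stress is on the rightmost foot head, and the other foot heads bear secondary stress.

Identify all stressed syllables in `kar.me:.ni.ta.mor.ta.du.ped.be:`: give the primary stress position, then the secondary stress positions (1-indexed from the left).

Parse right to left into iambic (σˈσ) feet: kar (me:.ˈni) (ta.ˈmor) (ta.ˈdu) (ped.ˈbe:). Syllable 1 is left unfooted.
Foot heads (stressed positions): 3, 5, 7, 9.
End Rule Rightmost: primary stress on the rightmost head = syllable 9.
Secondary stress on 3, 5, 7: kar.me:.ˌni.ta.ˌmor.ta.ˌdu.ped.ˈbe:.

primary 9, secondary 3, 5, 7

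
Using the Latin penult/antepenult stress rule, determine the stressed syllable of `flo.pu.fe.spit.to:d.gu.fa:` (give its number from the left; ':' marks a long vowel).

5

Classical Latin: stress the penult if heavy (long vowel or closed), else the antepenult.
Weights: 5 to:d H, 6 gu L, 7 fa: H.
The penult (syllable 6, gu) is light, so stress falls on the antepenult (syllable 5, to:d).
Stress on syllable 5: flo.pu.fe.spit.ˈto:d.gu.fa:.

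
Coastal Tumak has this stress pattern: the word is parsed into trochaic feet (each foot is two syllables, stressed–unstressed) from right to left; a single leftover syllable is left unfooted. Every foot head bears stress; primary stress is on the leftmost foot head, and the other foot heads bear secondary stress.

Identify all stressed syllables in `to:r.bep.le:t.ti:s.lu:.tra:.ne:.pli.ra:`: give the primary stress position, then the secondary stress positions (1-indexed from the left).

primary 2, secondary 4, 6, 8

Parse right to left into trochaic (ˈσσ) feet: to:r (ˈbep.le:t) (ˈti:s.lu:) (ˈtra:.ne:) (ˈpli.ra:). Syllable 1 is left unfooted.
Foot heads (stressed positions): 2, 4, 6, 8.
End Rule Leftmost: primary stress on the leftmost head = syllable 2.
Secondary stress on 4, 6, 8: to:r.ˈbep.le:t.ˌti:s.lu:.ˌtra:.ne:.ˌpli.ra:.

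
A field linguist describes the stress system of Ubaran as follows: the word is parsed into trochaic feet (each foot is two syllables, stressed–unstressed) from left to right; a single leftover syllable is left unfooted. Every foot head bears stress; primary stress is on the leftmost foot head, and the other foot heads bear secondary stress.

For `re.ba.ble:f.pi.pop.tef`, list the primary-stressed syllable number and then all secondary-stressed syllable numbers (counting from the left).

Parse left to right into trochaic (ˈσσ) feet: (ˈre.ba) (ˈble:f.pi) (ˈpop.tef).
Foot heads (stressed positions): 1, 3, 5.
End Rule Leftmost: primary stress on the leftmost head = syllable 1.
Secondary stress on 3, 5: ˈre.ba.ˌble:f.pi.ˌpop.tef.

primary 1, secondary 3, 5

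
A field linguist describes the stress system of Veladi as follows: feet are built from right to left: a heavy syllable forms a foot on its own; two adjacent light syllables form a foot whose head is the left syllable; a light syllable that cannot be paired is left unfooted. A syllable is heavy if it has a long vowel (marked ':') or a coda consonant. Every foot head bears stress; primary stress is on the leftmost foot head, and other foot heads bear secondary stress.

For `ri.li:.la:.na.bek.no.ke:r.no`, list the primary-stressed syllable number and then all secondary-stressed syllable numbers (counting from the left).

Weights: 1 ri L, 2 li: H, 3 la: H, 4 na L, 5 bek H, 6 no L, 7 ke:r H, 8 no L.
Parse right to left (heavy = foot alone; LL = one foot; stranded L unfooted): ri (ˈli:) (ˈla:) na (ˈbek) no (ˈke:r) no.
Foot heads: 2, 3, 5, 7.
Primary stress on the leftmost head = syllable 2.
Secondary stress on 3, 5, 7: ri.ˈli:.ˌla:.na.ˌbek.no.ˌke:r.no.

primary 2, secondary 3, 5, 7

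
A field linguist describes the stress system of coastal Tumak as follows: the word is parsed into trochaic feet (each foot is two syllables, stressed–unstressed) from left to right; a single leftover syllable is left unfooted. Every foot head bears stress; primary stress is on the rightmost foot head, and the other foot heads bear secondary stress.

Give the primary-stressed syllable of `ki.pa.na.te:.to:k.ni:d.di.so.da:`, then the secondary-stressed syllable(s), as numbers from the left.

Parse left to right into trochaic (ˈσσ) feet: (ˈki.pa) (ˈna.te:) (ˈto:k.ni:d) (ˈdi.so) da:. Syllable 9 is left unfooted.
Foot heads (stressed positions): 1, 3, 5, 7.
End Rule Rightmost: primary stress on the rightmost head = syllable 7.
Secondary stress on 1, 3, 5: ˌki.pa.ˌna.te:.ˌto:k.ni:d.ˈdi.so.da:.

primary 7, secondary 1, 3, 5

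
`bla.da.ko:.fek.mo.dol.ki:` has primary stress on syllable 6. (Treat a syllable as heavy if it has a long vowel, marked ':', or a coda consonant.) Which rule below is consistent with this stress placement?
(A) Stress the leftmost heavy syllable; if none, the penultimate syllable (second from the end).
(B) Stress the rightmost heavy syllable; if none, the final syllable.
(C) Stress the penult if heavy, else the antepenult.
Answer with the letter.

C

Rule A → syllable 3 (observed: 6).
Rule B → syllable 7 (observed: 6).
Rule C → syllable 6 ✓.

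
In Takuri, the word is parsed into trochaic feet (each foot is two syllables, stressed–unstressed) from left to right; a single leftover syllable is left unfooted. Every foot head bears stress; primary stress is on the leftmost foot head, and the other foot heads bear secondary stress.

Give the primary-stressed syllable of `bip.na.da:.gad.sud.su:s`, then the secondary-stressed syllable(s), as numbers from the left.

primary 1, secondary 3, 5

Parse left to right into trochaic (ˈσσ) feet: (ˈbip.na) (ˈda:.gad) (ˈsud.su:s).
Foot heads (stressed positions): 1, 3, 5.
End Rule Leftmost: primary stress on the leftmost head = syllable 1.
Secondary stress on 3, 5: ˈbip.na.ˌda:.gad.ˌsud.su:s.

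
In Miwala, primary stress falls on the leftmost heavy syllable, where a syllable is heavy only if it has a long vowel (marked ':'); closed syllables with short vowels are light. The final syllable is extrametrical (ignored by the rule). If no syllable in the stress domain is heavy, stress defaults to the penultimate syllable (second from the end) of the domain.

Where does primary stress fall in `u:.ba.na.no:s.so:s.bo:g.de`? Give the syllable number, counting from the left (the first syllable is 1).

The final syllable (7, de) is extrametrical; the stress domain is syllables 1–6.
Weights: 1 u: H, 2 ba L, 3 na L, 4 no:s H, 5 so:s H, 6 bo:g H.
Heavy syllables in the domain: 1, 4, 5, 6. The leftmost is syllable 1 (u:).
Primary stress: syllable 1 → ˈu:.ba.na.no:s.so:s.bo:g.de.

1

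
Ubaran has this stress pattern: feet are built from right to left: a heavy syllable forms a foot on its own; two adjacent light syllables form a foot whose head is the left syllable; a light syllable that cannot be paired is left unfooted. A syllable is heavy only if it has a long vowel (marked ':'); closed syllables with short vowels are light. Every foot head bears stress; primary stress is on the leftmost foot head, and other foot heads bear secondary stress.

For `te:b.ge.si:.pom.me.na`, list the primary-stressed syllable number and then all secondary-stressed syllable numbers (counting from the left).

primary 1, secondary 3, 5

Weights: 1 te:b H, 2 ge L, 3 si: H, 4 pom L, 5 me L, 6 na L.
Parse right to left (heavy = foot alone; LL = one foot; stranded L unfooted): (ˈte:b) ge (ˈsi:) pom (ˈme.na).
Foot heads: 1, 3, 5.
Primary stress on the leftmost head = syllable 1.
Secondary stress on 3, 5: ˈte:b.ge.ˌsi:.pom.ˌme.na.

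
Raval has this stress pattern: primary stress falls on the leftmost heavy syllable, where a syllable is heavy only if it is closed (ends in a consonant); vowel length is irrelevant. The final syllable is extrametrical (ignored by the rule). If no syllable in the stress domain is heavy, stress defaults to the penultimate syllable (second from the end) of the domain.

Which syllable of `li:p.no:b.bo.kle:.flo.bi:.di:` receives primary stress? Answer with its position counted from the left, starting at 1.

The final syllable (7, di:) is extrametrical; the stress domain is syllables 1–6.
Weights: 1 li:p H, 2 no:b H, 3 bo L, 4 kle: L, 5 flo L, 6 bi: L.
Heavy syllables in the domain: 1, 2. The leftmost is syllable 1 (li:p).
Primary stress: syllable 1 → ˈli:p.no:b.bo.kle:.flo.bi:.di:.

1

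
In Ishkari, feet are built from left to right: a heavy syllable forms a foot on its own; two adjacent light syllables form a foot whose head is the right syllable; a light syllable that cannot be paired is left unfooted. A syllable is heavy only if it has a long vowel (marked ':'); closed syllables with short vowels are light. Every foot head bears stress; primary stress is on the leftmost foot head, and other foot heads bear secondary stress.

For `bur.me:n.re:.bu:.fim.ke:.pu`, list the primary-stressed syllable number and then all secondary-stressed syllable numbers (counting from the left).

primary 2, secondary 3, 4, 6

Weights: 1 bur L, 2 me:n H, 3 re: H, 4 bu: H, 5 fim L, 6 ke: H, 7 pu L.
Parse left to right (heavy = foot alone; LL = one foot; stranded L unfooted): bur (ˈme:n) (ˈre:) (ˈbu:) fim (ˈke:) pu.
Foot heads: 2, 3, 4, 6.
Primary stress on the leftmost head = syllable 2.
Secondary stress on 3, 4, 6: bur.ˈme:n.ˌre:.ˌbu:.fim.ˌke:.pu.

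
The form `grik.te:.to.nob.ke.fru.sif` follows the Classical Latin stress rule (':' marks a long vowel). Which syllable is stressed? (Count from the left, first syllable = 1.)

5

Classical Latin: stress the penult if heavy (long vowel or closed), else the antepenult.
Weights: 5 ke L, 6 fru L, 7 sif H.
The penult (syllable 6, fru) is light, so stress falls on the antepenult (syllable 5, ke).
Stress on syllable 5: grik.te:.to.nob.ˈke.fru.sif.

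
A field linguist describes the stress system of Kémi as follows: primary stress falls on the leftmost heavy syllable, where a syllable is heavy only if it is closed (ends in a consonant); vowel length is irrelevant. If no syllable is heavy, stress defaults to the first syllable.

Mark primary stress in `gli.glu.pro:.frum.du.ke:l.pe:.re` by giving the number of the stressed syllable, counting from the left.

4

Weights: 1 gli L, 2 glu L, 3 pro: L, 4 frum H, 5 du L, 6 ke:l H, 7 pe: L, 8 re L.
Heavy syllables in the domain: 4, 6. The leftmost is syllable 4 (frum).
Primary stress: syllable 4 → gli.glu.pro:.ˈfrum.du.ke:l.pe:.re.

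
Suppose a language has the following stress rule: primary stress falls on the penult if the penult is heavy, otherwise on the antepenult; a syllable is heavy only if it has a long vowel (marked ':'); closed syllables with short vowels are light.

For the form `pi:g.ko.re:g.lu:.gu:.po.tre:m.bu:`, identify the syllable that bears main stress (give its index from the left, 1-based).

Weights: 6 po L, 7 tre:m H, 8 bu: H.
The penult (syllable 7, tre:m) is heavy, so it takes stress.
Primary stress: syllable 7 → pi:g.ko.re:g.lu:.gu:.po.ˈtre:m.bu:.

7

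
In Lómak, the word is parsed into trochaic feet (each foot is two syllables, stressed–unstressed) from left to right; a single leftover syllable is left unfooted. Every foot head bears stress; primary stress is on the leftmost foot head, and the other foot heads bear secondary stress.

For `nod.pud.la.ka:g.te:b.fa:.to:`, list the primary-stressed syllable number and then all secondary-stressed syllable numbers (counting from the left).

primary 1, secondary 3, 5

Parse left to right into trochaic (ˈσσ) feet: (ˈnod.pud) (ˈla.ka:g) (ˈte:b.fa:) to:. Syllable 7 is left unfooted.
Foot heads (stressed positions): 1, 3, 5.
End Rule Leftmost: primary stress on the leftmost head = syllable 1.
Secondary stress on 3, 5: ˈnod.pud.ˌla.ka:g.ˌte:b.fa:.to:.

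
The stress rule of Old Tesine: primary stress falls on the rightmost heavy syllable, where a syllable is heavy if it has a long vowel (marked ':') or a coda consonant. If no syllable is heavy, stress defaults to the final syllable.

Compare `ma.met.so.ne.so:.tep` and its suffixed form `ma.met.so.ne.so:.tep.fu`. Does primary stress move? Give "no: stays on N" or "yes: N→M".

no: stays on 6

Base `ma.met.so.ne.so:.tep` (6 syllables):
  Weights: 1 ma L, 2 met H, 3 so L, 4 ne L, 5 so: H, 6 tep H.
  Heavy syllables in the domain: 2, 5, 6. The rightmost is syllable 6 (tep).
  → primary stress on syllable 6.
Suffixed `ma.met.so.ne.so:.tep.fu` (7 syllables):
  Weights: 1 ma L, 2 met H, 3 so L, 4 ne L, 5 so: H, 6 tep H, 7 fu L.
  Heavy syllables in the domain: 2, 5, 6. The rightmost is syllable 6 (tep).
  → primary stress on syllable 6.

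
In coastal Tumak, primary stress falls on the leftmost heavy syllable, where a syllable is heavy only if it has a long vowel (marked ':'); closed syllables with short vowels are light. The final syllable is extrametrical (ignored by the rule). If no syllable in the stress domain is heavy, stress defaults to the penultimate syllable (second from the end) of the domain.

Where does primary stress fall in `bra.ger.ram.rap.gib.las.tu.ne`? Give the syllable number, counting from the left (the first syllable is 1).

The final syllable (8, ne) is extrametrical; the stress domain is syllables 1–7.
Weights: 1 bra L, 2 ger L, 3 ram L, 4 rap L, 5 gib L, 6 las L, 7 tu L.
No heavy syllable in the domain; default to the penultimate syllable (second from the end) of the domain = syllable 6.
Primary stress: syllable 6 → bra.ger.ram.rap.gib.ˈlas.tu.ne.

6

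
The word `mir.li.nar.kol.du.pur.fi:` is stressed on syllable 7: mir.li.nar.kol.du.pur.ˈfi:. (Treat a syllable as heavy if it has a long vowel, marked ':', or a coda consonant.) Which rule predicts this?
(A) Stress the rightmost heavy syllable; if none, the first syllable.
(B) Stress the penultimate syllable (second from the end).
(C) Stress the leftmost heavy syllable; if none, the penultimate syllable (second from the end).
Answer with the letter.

Rule A → syllable 7 ✓.
Rule B → syllable 6 (observed: 7).
Rule C → syllable 1 (observed: 7).

A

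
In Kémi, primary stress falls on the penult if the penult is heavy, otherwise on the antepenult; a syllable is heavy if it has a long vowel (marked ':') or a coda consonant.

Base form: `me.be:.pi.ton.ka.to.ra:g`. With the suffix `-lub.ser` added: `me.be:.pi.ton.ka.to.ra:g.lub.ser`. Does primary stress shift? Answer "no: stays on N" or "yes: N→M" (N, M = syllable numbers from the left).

yes: 5→8

Base `me.be:.pi.ton.ka.to.ra:g` (7 syllables):
  Weights: 5 ka L, 6 to L, 7 ra:g H.
  The penult (syllable 6, to) is light, so stress falls on the antepenult (syllable 5, ka).
  → primary stress on syllable 5.
Suffixed `me.be:.pi.ton.ka.to.ra:g.lub.ser` (9 syllables):
  Weights: 7 ra:g H, 8 lub H, 9 ser H.
  The penult (syllable 8, lub) is heavy, so it takes stress.
  → primary stress on syllable 8.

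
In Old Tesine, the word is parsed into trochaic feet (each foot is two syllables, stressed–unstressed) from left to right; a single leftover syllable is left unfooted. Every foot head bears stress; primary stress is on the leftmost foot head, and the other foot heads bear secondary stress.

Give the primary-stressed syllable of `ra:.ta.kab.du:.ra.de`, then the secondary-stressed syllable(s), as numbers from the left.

primary 1, secondary 3, 5

Parse left to right into trochaic (ˈσσ) feet: (ˈra:.ta) (ˈkab.du:) (ˈra.de).
Foot heads (stressed positions): 1, 3, 5.
End Rule Leftmost: primary stress on the leftmost head = syllable 1.
Secondary stress on 3, 5: ˈra:.ta.ˌkab.du:.ˌra.de.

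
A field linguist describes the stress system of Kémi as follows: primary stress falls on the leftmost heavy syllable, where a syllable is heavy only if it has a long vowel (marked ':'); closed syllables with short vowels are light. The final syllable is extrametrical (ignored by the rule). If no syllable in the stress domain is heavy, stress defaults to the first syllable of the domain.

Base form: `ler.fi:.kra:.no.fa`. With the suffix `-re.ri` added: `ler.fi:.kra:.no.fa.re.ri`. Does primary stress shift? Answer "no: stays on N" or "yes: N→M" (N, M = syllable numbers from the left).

no: stays on 2

Base `ler.fi:.kra:.no.fa` (5 syllables):
  The final syllable (5, fa) is extrametrical; the stress domain is syllables 1–4.
  Weights: 1 ler L, 2 fi: H, 3 kra: H, 4 no L.
  Heavy syllables in the domain: 2, 3. The leftmost is syllable 2 (fi:).
  → primary stress on syllable 2.
Suffixed `ler.fi:.kra:.no.fa.re.ri` (7 syllables):
  The final syllable (7, ri) is extrametrical; the stress domain is syllables 1–6.
  Weights: 1 ler L, 2 fi: H, 3 kra: H, 4 no L, 5 fa L, 6 re L.
  Heavy syllables in the domain: 2, 3. The leftmost is syllable 2 (fi:).
  → primary stress on syllable 2.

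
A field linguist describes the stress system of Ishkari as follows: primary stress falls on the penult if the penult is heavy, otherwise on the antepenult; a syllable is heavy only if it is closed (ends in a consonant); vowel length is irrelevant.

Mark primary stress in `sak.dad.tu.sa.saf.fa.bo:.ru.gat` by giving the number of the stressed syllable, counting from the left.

7

Weights: 7 bo: L, 8 ru L, 9 gat H.
The penult (syllable 8, ru) is light, so stress falls on the antepenult (syllable 7, bo:).
Primary stress: syllable 7 → sak.dad.tu.sa.saf.fa.ˈbo:.ru.gat.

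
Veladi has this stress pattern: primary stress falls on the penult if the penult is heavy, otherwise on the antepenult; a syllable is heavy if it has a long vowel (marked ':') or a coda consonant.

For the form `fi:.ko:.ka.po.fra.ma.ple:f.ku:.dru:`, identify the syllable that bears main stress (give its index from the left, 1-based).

8

Weights: 7 ple:f H, 8 ku: H, 9 dru: H.
The penult (syllable 8, ku:) is heavy, so it takes stress.
Primary stress: syllable 8 → fi:.ko:.ka.po.fra.ma.ple:f.ˈku:.dru:.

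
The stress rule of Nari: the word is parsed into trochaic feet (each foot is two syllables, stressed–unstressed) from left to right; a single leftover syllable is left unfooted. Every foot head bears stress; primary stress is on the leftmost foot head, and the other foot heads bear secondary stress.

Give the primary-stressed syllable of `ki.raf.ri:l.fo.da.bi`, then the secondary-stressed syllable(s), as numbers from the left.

Parse left to right into trochaic (ˈσσ) feet: (ˈki.raf) (ˈri:l.fo) (ˈda.bi).
Foot heads (stressed positions): 1, 3, 5.
End Rule Leftmost: primary stress on the leftmost head = syllable 1.
Secondary stress on 3, 5: ˈki.raf.ˌri:l.fo.ˌda.bi.

primary 1, secondary 3, 5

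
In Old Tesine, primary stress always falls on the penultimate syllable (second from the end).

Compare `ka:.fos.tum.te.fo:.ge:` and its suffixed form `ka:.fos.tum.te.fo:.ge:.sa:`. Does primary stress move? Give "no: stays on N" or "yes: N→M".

Base `ka:.fos.tum.te.fo:.ge:` (6 syllables):
  The word has 6 syllables; the penultimate syllable (second from the end) is syllable 5 (fo:).
  → primary stress on syllable 5.
Suffixed `ka:.fos.tum.te.fo:.ge:.sa:` (7 syllables):
  The word has 7 syllables; the penultimate syllable (second from the end) is syllable 6 (ge:).
  → primary stress on syllable 6.

yes: 5→6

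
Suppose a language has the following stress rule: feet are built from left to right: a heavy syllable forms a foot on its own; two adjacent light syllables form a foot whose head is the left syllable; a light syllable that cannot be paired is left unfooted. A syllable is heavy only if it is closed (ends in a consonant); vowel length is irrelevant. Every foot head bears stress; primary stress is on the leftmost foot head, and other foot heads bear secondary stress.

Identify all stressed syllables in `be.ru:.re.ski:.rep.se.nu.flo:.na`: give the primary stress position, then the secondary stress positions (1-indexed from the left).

primary 1, secondary 3, 5, 6, 8

Weights: 1 be L, 2 ru: L, 3 re L, 4 ski: L, 5 rep H, 6 se L, 7 nu L, 8 flo: L, 9 na L.
Parse left to right (heavy = foot alone; LL = one foot; stranded L unfooted): (ˈbe.ru:) (ˈre.ski:) (ˈrep) (ˈse.nu) (ˈflo:.na).
Foot heads: 1, 3, 5, 6, 8.
Primary stress on the leftmost head = syllable 1.
Secondary stress on 3, 5, 6, 8: ˈbe.ru:.ˌre.ski:.ˌrep.ˌse.nu.ˌflo:.na.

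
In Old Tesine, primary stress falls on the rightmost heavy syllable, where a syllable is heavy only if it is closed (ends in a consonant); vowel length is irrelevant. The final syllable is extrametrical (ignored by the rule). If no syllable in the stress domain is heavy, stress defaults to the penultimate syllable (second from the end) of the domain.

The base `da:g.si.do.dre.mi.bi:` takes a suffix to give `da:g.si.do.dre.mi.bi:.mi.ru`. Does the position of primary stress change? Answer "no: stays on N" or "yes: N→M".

Base `da:g.si.do.dre.mi.bi:` (6 syllables):
  The final syllable (6, bi:) is extrametrical; the stress domain is syllables 1–5.
  Weights: 1 da:g H, 2 si L, 3 do L, 4 dre L, 5 mi L.
  Heavy syllables in the domain: 1. The rightmost is syllable 1 (da:g).
  → primary stress on syllable 1.
Suffixed `da:g.si.do.dre.mi.bi:.mi.ru` (8 syllables):
  The final syllable (8, ru) is extrametrical; the stress domain is syllables 1–7.
  Weights: 1 da:g H, 2 si L, 3 do L, 4 dre L, 5 mi L, 6 bi: L, 7 mi L.
  Heavy syllables in the domain: 1. The rightmost is syllable 1 (da:g).
  → primary stress on syllable 1.

no: stays on 1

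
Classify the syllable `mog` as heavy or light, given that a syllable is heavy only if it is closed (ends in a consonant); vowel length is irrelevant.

heavy

`mog`: short vowel, closed (coda /g/). Closed (coda /g/) → heavy.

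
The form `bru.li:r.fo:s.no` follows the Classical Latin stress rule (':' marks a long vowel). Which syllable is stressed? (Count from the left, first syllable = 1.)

Classical Latin: stress the penult if heavy (long vowel or closed), else the antepenult.
Weights: 2 li:r H, 3 fo:s H, 4 no L.
The penult (syllable 3, fo:s) is heavy, so it takes stress.
Stress on syllable 3: bru.li:r.ˈfo:s.no.

3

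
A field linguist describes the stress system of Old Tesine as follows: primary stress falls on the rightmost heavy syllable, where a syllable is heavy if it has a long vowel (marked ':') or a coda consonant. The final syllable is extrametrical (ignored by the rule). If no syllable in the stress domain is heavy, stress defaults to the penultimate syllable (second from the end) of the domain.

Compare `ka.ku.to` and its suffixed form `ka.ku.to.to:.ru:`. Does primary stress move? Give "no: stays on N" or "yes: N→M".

Base `ka.ku.to` (3 syllables):
  The final syllable (3, to) is extrametrical; the stress domain is syllables 1–2.
  Weights: 1 ka L, 2 ku L.
  No heavy syllable in the domain; default to the penultimate syllable (second from the end) of the domain = syllable 1.
  → primary stress on syllable 1.
Suffixed `ka.ku.to.to:.ru:` (5 syllables):
  The final syllable (5, ru:) is extrametrical; the stress domain is syllables 1–4.
  Weights: 1 ka L, 2 ku L, 3 to L, 4 to: H.
  Heavy syllables in the domain: 4. The rightmost is syllable 4 (to:).
  → primary stress on syllable 4.

yes: 1→4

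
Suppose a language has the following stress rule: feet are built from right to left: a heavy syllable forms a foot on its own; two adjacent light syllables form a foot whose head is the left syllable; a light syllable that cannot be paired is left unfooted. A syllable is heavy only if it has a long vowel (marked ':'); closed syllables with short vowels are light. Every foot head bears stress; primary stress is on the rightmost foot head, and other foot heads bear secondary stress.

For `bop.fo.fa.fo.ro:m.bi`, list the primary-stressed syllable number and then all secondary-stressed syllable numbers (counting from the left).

primary 5, secondary 1, 3

Weights: 1 bop L, 2 fo L, 3 fa L, 4 fo L, 5 ro:m H, 6 bi L.
Parse right to left (heavy = foot alone; LL = one foot; stranded L unfooted): (ˈbop.fo) (ˈfa.fo) (ˈro:m) bi.
Foot heads: 1, 3, 5.
Primary stress on the rightmost head = syllable 5.
Secondary stress on 1, 3: ˌbop.fo.ˌfa.fo.ˈro:m.bi.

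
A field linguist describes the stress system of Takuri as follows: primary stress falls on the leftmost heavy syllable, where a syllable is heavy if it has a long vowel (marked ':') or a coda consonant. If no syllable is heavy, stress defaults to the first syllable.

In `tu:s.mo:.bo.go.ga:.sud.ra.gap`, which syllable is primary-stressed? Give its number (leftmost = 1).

Weights: 1 tu:s H, 2 mo: H, 3 bo L, 4 go L, 5 ga: H, 6 sud H, 7 ra L, 8 gap H.
Heavy syllables in the domain: 1, 2, 5, 6, 8. The leftmost is syllable 1 (tu:s).
Primary stress: syllable 1 → ˈtu:s.mo:.bo.go.ga:.sud.ra.gap.

1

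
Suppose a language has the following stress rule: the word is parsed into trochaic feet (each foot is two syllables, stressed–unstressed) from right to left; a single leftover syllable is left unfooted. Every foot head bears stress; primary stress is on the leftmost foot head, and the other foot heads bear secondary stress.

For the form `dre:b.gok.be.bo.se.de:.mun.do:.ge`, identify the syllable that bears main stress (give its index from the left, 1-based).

Parse right to left into trochaic (ˈσσ) feet: dre:b (ˈgok.be) (ˈbo.se) (ˈde:.mun) (ˈdo:.ge). Syllable 1 is left unfooted.
Foot heads (stressed positions): 2, 4, 6, 8.
End Rule Leftmost: primary stress on the leftmost head = syllable 2.
Primary stress: syllable 2 → dre:b.ˈgok.be.bo.se.de:.mun.do:.ge.

2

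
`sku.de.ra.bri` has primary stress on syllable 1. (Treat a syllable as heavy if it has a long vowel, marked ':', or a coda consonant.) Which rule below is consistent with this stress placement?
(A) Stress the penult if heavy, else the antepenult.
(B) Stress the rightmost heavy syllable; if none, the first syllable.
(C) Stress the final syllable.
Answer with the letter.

Rule A → syllable 2 (observed: 1).
Rule B → syllable 1 ✓.
Rule C → syllable 4 (observed: 1).

B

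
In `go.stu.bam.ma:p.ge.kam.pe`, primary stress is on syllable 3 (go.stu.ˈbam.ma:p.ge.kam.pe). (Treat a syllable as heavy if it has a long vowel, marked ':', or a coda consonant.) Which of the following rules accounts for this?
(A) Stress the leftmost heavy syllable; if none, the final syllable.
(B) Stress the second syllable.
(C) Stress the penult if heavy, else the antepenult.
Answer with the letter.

A

Rule A → syllable 3 ✓.
Rule B → syllable 2 (observed: 3).
Rule C → syllable 6 (observed: 3).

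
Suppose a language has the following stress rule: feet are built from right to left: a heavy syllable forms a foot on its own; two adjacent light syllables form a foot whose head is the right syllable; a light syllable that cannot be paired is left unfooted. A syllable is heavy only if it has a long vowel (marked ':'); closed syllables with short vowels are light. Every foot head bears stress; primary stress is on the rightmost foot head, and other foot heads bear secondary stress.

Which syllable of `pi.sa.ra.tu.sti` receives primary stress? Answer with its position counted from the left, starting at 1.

Weights: 1 pi L, 2 sa L, 3 ra L, 4 tu L, 5 sti L.
Parse right to left (heavy = foot alone; LL = one foot; stranded L unfooted): pi (sa.ˈra) (tu.ˈsti).
Foot heads: 3, 5.
Primary stress on the rightmost head = syllable 5.
Primary stress: syllable 5 → pi.sa.ra.tu.ˈsti.

5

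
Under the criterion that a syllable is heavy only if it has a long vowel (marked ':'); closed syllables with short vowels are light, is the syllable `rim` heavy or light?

light

`rim`: short vowel, closed (coda /m/). Short vowel → light.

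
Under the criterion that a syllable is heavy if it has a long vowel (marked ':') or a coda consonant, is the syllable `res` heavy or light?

heavy

`res`: short vowel, closed (coda /s/). Closed → heavy.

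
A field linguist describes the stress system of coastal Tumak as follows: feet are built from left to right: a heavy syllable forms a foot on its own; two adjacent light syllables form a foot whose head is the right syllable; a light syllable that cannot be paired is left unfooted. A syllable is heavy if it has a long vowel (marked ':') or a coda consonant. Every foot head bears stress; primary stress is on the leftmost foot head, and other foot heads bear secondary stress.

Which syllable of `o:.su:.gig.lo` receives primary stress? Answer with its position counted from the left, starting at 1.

1

Weights: 1 o: H, 2 su: H, 3 gig H, 4 lo L.
Parse left to right (heavy = foot alone; LL = one foot; stranded L unfooted): (ˈo:) (ˈsu:) (ˈgig) lo.
Foot heads: 1, 2, 3.
Primary stress on the leftmost head = syllable 1.
Primary stress: syllable 1 → ˈo:.su:.gig.lo.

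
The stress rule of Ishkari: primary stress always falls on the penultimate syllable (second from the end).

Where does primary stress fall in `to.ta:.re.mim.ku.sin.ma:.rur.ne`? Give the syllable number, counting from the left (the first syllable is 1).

The word has 9 syllables; the penultimate syllable (second from the end) is syllable 8 (rur).
Primary stress: syllable 8 → to.ta:.re.mim.ku.sin.ma:.ˈrur.ne.

8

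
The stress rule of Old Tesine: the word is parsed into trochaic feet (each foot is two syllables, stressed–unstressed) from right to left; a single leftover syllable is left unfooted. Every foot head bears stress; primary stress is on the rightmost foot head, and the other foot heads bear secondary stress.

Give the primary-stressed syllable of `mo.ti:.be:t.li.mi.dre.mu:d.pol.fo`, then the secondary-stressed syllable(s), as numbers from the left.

primary 8, secondary 2, 4, 6

Parse right to left into trochaic (ˈσσ) feet: mo (ˈti:.be:t) (ˈli.mi) (ˈdre.mu:d) (ˈpol.fo). Syllable 1 is left unfooted.
Foot heads (stressed positions): 2, 4, 6, 8.
End Rule Rightmost: primary stress on the rightmost head = syllable 8.
Secondary stress on 2, 4, 6: mo.ˌti:.be:t.ˌli.mi.ˌdre.mu:d.ˈpol.fo.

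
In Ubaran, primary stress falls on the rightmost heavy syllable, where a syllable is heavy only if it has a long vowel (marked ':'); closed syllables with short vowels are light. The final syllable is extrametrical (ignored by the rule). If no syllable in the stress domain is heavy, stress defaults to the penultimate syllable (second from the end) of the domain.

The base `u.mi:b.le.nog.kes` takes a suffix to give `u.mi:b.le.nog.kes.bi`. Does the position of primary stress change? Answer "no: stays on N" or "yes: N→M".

no: stays on 2

Base `u.mi:b.le.nog.kes` (5 syllables):
  The final syllable (5, kes) is extrametrical; the stress domain is syllables 1–4.
  Weights: 1 u L, 2 mi:b H, 3 le L, 4 nog L.
  Heavy syllables in the domain: 2. The rightmost is syllable 2 (mi:b).
  → primary stress on syllable 2.
Suffixed `u.mi:b.le.nog.kes.bi` (6 syllables):
  The final syllable (6, bi) is extrametrical; the stress domain is syllables 1–5.
  Weights: 1 u L, 2 mi:b H, 3 le L, 4 nog L, 5 kes L.
  Heavy syllables in the domain: 2. The rightmost is syllable 2 (mi:b).
  → primary stress on syllable 2.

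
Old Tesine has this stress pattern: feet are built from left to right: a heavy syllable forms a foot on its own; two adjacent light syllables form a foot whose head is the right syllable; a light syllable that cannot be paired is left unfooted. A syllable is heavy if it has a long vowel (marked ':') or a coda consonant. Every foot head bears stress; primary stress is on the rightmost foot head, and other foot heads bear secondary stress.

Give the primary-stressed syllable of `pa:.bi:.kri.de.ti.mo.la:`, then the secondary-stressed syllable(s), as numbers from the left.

Weights: 1 pa: H, 2 bi: H, 3 kri L, 4 de L, 5 ti L, 6 mo L, 7 la: H.
Parse left to right (heavy = foot alone; LL = one foot; stranded L unfooted): (ˈpa:) (ˈbi:) (kri.ˈde) (ti.ˈmo) (ˈla:).
Foot heads: 1, 2, 4, 6, 7.
Primary stress on the rightmost head = syllable 7.
Secondary stress on 1, 2, 4, 6: ˌpa:.ˌbi:.kri.ˌde.ti.ˌmo.ˈla:.

primary 7, secondary 1, 2, 4, 6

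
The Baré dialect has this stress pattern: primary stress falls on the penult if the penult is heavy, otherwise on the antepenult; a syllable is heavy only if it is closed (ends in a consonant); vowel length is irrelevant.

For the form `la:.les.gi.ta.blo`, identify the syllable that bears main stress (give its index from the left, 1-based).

Weights: 3 gi L, 4 ta L, 5 blo L.
The penult (syllable 4, ta) is light, so stress falls on the antepenult (syllable 3, gi).
Primary stress: syllable 3 → la:.les.ˈgi.ta.blo.

3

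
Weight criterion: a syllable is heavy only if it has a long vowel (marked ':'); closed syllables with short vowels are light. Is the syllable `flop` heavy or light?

`flop`: short vowel, closed (coda /p/). Short vowel → light.

light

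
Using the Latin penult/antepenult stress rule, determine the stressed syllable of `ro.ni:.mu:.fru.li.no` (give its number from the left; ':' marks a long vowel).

Classical Latin: stress the penult if heavy (long vowel or closed), else the antepenult.
Weights: 4 fru L, 5 li L, 6 no L.
The penult (syllable 5, li) is light, so stress falls on the antepenult (syllable 4, fru).
Stress on syllable 4: ro.ni:.mu:.ˈfru.li.no.

4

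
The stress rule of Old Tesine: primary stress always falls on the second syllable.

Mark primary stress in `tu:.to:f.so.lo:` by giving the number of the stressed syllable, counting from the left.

The word has 4 syllables; the second syllable is syllable 2 (to:f).
Primary stress: syllable 2 → tu:.ˈto:f.so.lo:.

2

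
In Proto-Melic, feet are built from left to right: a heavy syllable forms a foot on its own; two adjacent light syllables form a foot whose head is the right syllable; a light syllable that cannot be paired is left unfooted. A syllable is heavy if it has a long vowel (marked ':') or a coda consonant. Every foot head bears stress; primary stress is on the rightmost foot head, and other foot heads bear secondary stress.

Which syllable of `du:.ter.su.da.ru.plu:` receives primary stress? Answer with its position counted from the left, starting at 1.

Weights: 1 du: H, 2 ter H, 3 su L, 4 da L, 5 ru L, 6 plu: H.
Parse left to right (heavy = foot alone; LL = one foot; stranded L unfooted): (ˈdu:) (ˈter) (su.ˈda) ru (ˈplu:).
Foot heads: 1, 2, 4, 6.
Primary stress on the rightmost head = syllable 6.
Primary stress: syllable 6 → du:.ter.su.da.ru.ˈplu:.

6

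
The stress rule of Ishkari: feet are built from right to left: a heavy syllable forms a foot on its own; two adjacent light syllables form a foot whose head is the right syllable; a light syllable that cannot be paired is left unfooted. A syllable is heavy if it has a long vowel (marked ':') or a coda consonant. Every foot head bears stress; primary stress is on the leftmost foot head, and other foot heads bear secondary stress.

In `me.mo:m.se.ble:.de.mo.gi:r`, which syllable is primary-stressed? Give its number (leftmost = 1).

Weights: 1 me L, 2 mo:m H, 3 se L, 4 ble: H, 5 de L, 6 mo L, 7 gi:r H.
Parse right to left (heavy = foot alone; LL = one foot; stranded L unfooted): me (ˈmo:m) se (ˈble:) (de.ˈmo) (ˈgi:r).
Foot heads: 2, 4, 6, 7.
Primary stress on the leftmost head = syllable 2.
Primary stress: syllable 2 → me.ˈmo:m.se.ble:.de.mo.gi:r.

2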